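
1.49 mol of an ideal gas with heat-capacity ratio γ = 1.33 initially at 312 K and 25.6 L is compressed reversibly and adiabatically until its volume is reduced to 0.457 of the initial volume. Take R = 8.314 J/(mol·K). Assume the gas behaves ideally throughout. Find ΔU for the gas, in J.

P₁ = nRT₁/V₁ = 1.49×8.314×312/25.6 = 151 kPa.
Adiabatic: TV^(γ−1) = const ⇒ T₂ = 312×(2.19)^0.330 = 404 K; PV^γ = const ⇒ P₂ = 428 kPa.
For an ideal gas ΔU = nCvΔT with Cv = R/(γ−1) = 25.2 J/(mol·K).
ΔU = 1.49×25.2×(404−312) = 3450 J.

3450 J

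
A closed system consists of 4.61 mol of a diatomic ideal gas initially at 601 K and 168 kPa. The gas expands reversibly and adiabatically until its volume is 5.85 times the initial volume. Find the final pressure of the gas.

14.2 kPa

V₁ = nRT₁/P₁ = 4.61×8.314×601/168 = 137 L.
Adiabatic: TV^(γ−1) = const ⇒ T₂ = 601×(0.171)^0.400 = 296 K; PV^γ = const ⇒ P₂ = 14.2 kPa.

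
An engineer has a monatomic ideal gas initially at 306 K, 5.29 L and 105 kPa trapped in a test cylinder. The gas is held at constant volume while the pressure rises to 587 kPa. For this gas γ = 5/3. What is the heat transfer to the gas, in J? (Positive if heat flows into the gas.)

3820 J

n = P₁V₁/(RT₁) = 105×5.29/(8.314×306) = 0.218 mol.
Isochoric: V stays 5.29 L; P/T = const ⇒ T₂ = 1710 K, P₂ = 587 kPa.
W = 0 (no volume change).
ΔU = nCvΔT = 0.218×12.5×(1710−306) = 3820 J.
Q = ΔU = 3820 J.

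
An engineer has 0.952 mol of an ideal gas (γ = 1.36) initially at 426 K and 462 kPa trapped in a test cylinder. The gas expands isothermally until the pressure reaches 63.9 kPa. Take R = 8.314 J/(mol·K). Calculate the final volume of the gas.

52.8 L

V₁ = nRT₁/P₁ = 0.952×8.314×426/462 = 7.30 L.
Isothermal: T stays 426 K; PV = const ⇒ V₂ = 52.8 L, P₂ = 63.9 kPa.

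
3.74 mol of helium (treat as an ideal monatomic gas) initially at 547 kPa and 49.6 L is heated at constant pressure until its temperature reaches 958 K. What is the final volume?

54.5 L

T₁ = P₁V₁/(nR) = 547×49.6/(3.74×8.314) = 873 K.
Isobaric: P stays 547 kPa; V/T = const ⇒ T₂ = 958 K, V₂ = 54.5 L.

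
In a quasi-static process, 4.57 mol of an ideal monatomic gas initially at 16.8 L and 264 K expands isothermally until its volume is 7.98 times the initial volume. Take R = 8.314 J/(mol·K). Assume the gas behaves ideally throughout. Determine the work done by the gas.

20800 J

P₁ = nRT₁/V₁ = 4.57×8.314×264/16.8 = 597 kPa.
Isothermal: T stays 264 K; PV = const ⇒ V₂ = 134 L, P₂ = 74.8 kPa.
W = nRT ln(V₂/V₁) = 4.57×8.314×264×ln(7.98) = 20800 J.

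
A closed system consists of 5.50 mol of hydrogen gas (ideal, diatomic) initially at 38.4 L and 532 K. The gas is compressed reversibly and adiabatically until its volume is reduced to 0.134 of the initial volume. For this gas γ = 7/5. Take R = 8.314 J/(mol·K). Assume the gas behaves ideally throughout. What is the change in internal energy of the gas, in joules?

P₁ = nRT₁/V₁ = 5.50×8.314×532/38.4 = 634 kPa.
Adiabatic: TV^(γ−1) = const ⇒ T₂ = 532×(7.46)^0.400 = 1190 K; PV^γ = const ⇒ P₂ = 10600 kPa.
For an ideal gas ΔU = nCvΔT with Cv = (5/2)R = 20.8 J/(mol·K).
ΔU = 5.50×20.8×(1190−532) = 75100 J.

75100 J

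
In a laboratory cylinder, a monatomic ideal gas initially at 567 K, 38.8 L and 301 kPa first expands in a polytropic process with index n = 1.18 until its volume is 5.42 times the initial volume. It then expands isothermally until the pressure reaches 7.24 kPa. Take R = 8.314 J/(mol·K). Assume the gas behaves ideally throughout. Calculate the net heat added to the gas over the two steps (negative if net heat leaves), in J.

n = P₁V₁/(RT₁) = 301×38.8/(8.314×567) = 2.48 mol.
Step 1 — Polytropic n=1.18: T₂ = T₁(V₁/V₂)^(n−1) = 567×(0.185)^0.18 = 418 K; P₂ = P₁(V₁/V₂)^n = 41.0 kPa.
W = (P₁V₁−P₂V₂)/(n−1) = (301×38.8−41.0×210)/0.18 = 17000 J.
ΔU = nCvΔT = 2.48×12.5×(418−567) = -4600 J.
Q = ΔU + W = 12400 J.
State after step 1: P = 41.0 kPa, V = 210 L, T = 418 K.
Step 2 — Isothermal: T stays 418 K; PV = const ⇒ V₂ = 1190 L, P₂ = 7.24 kPa.
ΔU = 0 (ideal gas, T constant).
W = nRT ln(V₂/V₁) = 2.48×8.314×418×ln(5.66) = 14900 J.
Q = ΔU + W = 14900 J.
Net over both steps: W = 32000 J, Q = 27400 J, ΔU = -4600 J.

27400 J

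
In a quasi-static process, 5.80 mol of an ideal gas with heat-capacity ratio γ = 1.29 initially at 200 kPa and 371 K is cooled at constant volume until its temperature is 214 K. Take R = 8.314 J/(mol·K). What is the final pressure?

115 kPa

V₁ = nRT₁/P₁ = 5.80×8.314×371/200 = 89.5 L.
Isochoric: V stays 89.5 L; P/T = const ⇒ T₂ = 214 K, P₂ = 115 kPa.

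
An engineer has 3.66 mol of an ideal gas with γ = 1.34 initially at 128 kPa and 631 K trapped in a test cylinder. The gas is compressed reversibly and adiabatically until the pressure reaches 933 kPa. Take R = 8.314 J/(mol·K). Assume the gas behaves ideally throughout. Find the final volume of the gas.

34.1 L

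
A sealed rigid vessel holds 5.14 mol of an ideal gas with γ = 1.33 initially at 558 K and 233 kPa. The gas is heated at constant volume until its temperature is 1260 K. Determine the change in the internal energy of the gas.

90900 J

V₁ = nRT₁/P₁ = 5.14×8.314×558/233 = 102 L.
Isochoric: V stays 102 L; P/T = const ⇒ T₂ = 1260 K, P₂ = 526 kPa.
For an ideal gas ΔU = nCvΔT with Cv = R/(γ−1) = 25.2 J/(mol·K).
ΔU = 5.14×25.2×(1260−558) = 90900 J.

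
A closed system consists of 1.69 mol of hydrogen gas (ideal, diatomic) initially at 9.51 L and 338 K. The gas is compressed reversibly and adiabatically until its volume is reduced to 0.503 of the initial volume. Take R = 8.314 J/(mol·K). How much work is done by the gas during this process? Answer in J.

-3760 J

P₁ = nRT₁/V₁ = 1.69×8.314×338/9.51 = 499 kPa.
Adiabatic: TV^(γ−1) = const ⇒ T₂ = 338×(1.99)^0.400 = 445 K; PV^γ = const ⇒ P₂ = 1310 kPa.
ΔU = nCvΔT = 1.69×20.8×(445−338) = 3760 J.
Q = 0 for an adiabatic process, so W = −ΔU = -3760 J.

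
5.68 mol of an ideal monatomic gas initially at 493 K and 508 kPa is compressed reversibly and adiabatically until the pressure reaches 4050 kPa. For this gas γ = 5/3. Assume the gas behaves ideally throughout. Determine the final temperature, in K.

V₁ = nRT₁/P₁ = 5.68×8.314×493/508 = 45.8 L.
Adiabatic: T₂/T₁ = (P₂/P₁)^((γ−1)/γ) ⇒ T₂ = 493×(7.97)^0.400 = 1130 K; V₂ = 13.2 L.

1130 K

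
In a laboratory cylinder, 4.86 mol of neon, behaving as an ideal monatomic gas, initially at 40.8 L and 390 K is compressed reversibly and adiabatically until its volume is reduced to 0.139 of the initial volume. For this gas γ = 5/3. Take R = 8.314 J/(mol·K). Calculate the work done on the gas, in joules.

P₁ = nRT₁/V₁ = 4.86×8.314×390/40.8 = 386 kPa.
Adiabatic: TV^(γ−1) = const ⇒ T₂ = 390×(7.19)^0.667 = 1450 K; PV^γ = const ⇒ P₂ = 10400 kPa.
ΔU = nCvΔT = 4.86×12.5×(1450−390) = 64500 J.
Q = 0 for an adiabatic process, so W = −ΔU = -64500 J.
Work done on the gas = −W_by = 64500 J.

64500 J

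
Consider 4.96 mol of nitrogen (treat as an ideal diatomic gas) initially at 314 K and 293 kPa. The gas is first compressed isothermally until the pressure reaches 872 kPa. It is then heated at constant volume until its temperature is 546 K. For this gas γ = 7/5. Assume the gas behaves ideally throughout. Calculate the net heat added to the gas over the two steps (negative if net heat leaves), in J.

9800 J

V₁ = nRT₁/P₁ = 4.96×8.314×314/293 = 44.2 L.
Step 1 — Isothermal: T stays 314 K; PV = const ⇒ V₂ = 14.8 L, P₂ = 872 kPa.
ΔU = 0 (ideal gas, T constant).
W = nRT ln(V₂/V₁) = 4.96×8.314×314×ln(0.336) = -14100 J.
Q = ΔU + W = -14100 J.
State after step 1: P = 872 kPa, V = 14.8 L, T = 314 K.
Step 2 — Isochoric: V stays 14.8 L; P/T = const ⇒ T₂ = 546 K, P₂ = 1520 kPa.
W = 0 (no volume change).
ΔU = nCvΔT = 4.96×20.8×(546−314) = 23900 J.
Q = ΔU = 23900 J.
Net over both steps: W = -14100 J, Q = 9800 J, ΔU = 23900 J.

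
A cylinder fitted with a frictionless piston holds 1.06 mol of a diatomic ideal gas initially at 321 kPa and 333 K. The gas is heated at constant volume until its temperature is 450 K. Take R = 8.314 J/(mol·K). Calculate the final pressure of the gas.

V₁ = nRT₁/P₁ = 1.06×8.314×333/321 = 9.14 L.
Isochoric: V stays 9.14 L; P/T = const ⇒ T₂ = 450 K, P₂ = 434 kPa.

434 kPa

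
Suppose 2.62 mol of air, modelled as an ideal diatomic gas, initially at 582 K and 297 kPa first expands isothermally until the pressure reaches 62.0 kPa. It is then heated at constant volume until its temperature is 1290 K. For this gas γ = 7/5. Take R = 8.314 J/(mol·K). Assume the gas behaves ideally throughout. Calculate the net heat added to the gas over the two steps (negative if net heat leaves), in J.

V₁ = nRT₁/P₁ = 2.62×8.314×582/297 = 42.7 L.
Step 1 — Isothermal: T stays 582 K; PV = const ⇒ V₂ = 204 L, P₂ = 62.0 kPa.
ΔU = 0 (ideal gas, T constant).
W = nRT ln(V₂/V₁) = 2.62×8.314×582×ln(4.79) = 19900 J.
Q = ΔU + W = 19900 J.
State after step 1: P = 62.0 kPa, V = 204 L, T = 582 K.
Step 2 — Isochoric: V stays 204 L; P/T = const ⇒ T₂ = 1290 K, P₂ = 137 kPa.
W = 0 (no volume change).
ΔU = nCvΔT = 2.62×20.8×(1290−582) = 38600 J.
Q = ΔU = 38600 J.
Net over both steps: W = 19900 J, Q = 58400 J, ΔU = 38600 J.

58400 J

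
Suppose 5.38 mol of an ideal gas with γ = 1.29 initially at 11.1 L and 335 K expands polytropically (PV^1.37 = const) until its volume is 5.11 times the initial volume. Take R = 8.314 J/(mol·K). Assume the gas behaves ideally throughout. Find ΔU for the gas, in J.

P₁ = nRT₁/V₁ = 5.38×8.314×335/11.1 = 1350 kPa.
Polytropic n=1.37: T₂ = T₁(V₁/V₂)^(n−1) = 335×(0.196)^0.37 = 183 K; P₂ = P₁(V₁/V₂)^n = 144 kPa.
For an ideal gas ΔU = nCvΔT with Cv = R/(γ−1) = 28.7 J/(mol·K).
ΔU = 5.38×28.7×(183−335) = -23400 J.

-23400 J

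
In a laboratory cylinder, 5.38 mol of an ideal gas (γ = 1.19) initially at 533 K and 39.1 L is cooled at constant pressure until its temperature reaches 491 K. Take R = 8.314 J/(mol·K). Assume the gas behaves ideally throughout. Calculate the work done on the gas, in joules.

1880 J

P₁ = nRT₁/V₁ = 5.38×8.314×533/39.1 = 610 kPa.
Isobaric: P stays 610 kPa; V/T = const ⇒ T₂ = 491 K, V₂ = 36.0 L.
W = PΔV = 610×(36.0−39.1) kPa·L = -1880 J.
Work done on the gas = −W_by = 1880 J.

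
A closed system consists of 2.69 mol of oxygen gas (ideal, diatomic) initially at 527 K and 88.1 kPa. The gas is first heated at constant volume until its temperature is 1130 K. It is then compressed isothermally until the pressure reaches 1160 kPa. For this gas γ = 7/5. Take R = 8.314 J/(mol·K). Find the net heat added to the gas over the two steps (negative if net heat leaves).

V₁ = nRT₁/P₁ = 2.69×8.314×527/88.1 = 134 L.
Step 1 — Isochoric: V stays 134 L; P/T = const ⇒ T₂ = 1130 K, P₂ = 189 kPa.
W = 0 (no volume change).
ΔU = nCvΔT = 2.69×20.8×(1130−527) = 33700 J.
Q = ΔU = 33700 J.
State after step 1: P = 189 kPa, V = 134 L, T = 1130 K.
Step 2 — Isothermal: T stays 1130 K; PV = const ⇒ V₂ = 21.8 L, P₂ = 1160 kPa.
ΔU = 0 (ideal gas, T constant).
W = nRT ln(V₂/V₁) = 2.69×8.314×1130×ln(0.163) = -45900 J.
Q = ΔU + W = -45900 J.
Net over both steps: W = -45900 J, Q = -12200 J, ΔU = 33700 J.

-12200 J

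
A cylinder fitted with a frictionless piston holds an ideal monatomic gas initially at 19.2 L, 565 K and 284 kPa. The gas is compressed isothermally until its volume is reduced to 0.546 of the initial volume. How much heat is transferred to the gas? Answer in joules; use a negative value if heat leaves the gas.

n = P₁V₁/(RT₁) = 284×19.2/(8.314×565) = 1.16 mol.
Isothermal: T stays 565 K; PV = const ⇒ V₂ = 10.5 L, P₂ = 520 kPa.
ΔU = 0 (ideal gas, T constant).
W = nRT ln(V₂/V₁) = 1.16×8.314×565×ln(0.546) = -3300 J.
Q = ΔU + W = -3300 J.

-3300 J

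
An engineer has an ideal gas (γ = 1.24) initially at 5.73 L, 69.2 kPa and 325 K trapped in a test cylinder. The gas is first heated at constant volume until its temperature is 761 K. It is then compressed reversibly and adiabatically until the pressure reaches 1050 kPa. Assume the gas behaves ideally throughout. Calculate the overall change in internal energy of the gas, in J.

n = P₁V₁/(RT₁) = 69.2×5.73/(8.314×325) = 0.147 mol.
Step 1 — Isochoric: V stays 5.73 L; P/T = const ⇒ T₂ = 761 K, P₂ = 162 kPa.
W = 0 (no volume change).
ΔU = nCvΔT = 0.147×34.6×(761−325) = 2220 J.
Q = ΔU = 2220 J.
State after step 1: P = 162 kPa, V = 5.73 L, T = 761 K.
Step 2 — Adiabatic: T₂/T₁ = (P₂/P₁)^((γ−1)/γ) ⇒ T₂ = 761×(6.48)^0.194 = 1090 K; V₂ = 1.27 L.
ΔU = nCvΔT = 0.147×34.6×(1090−761) = 1690 J.
Q = 0 for an adiabatic process, so W = −ΔU = -1690 J.
Net over both steps: W = -1690 J, Q = 2220 J, ΔU = 3900 J.

3900 J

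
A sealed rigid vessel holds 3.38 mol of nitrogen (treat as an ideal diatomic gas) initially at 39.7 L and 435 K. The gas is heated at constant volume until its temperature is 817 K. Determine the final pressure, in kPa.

P₁ = nRT₁/V₁ = 3.38×8.314×435/39.7 = 308 kPa.
Isochoric: V stays 39.7 L; P/T = const ⇒ T₂ = 817 K, P₂ = 578 kPa.

578 kPa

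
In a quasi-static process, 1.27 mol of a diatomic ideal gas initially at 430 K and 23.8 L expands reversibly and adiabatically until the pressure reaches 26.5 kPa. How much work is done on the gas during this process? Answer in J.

P₁ = nRT₁/V₁ = 1.27×8.314×430/23.8 = 191 kPa.
Adiabatic: T₂/T₁ = (P₂/P₁)^((γ−1)/γ) ⇒ T₂ = 430×(0.139)^0.286 = 245 K; V₂ = 97.5 L.
ΔU = nCvΔT = 1.27×20.8×(245−430) = -4890 J.
Q = 0 for an adiabatic process, so W = −ΔU = 4890 J.
Work done on the gas = −W_by = -4890 J.

-4890 J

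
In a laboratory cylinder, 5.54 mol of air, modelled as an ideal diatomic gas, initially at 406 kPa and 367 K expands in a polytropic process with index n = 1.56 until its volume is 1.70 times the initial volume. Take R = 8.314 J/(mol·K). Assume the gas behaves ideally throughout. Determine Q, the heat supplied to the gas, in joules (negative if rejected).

-3100 J

V₁ = nRT₁/P₁ = 5.54×8.314×367/406 = 41.6 L.
Polytropic n=1.56: T₂ = T₁(V₁/V₂)^(n−1) = 367×(0.588)^0.56 = 273 K; P₂ = P₁(V₁/V₂)^n = 177 kPa.
W = (P₁V₁−P₂V₂)/(n−1) = (406×41.6−177×70.8)/0.56 = 7760 J.
ΔU = nCvΔT = 5.54×20.8×(273−367) = -10900 J.
Q = ΔU + W = -3100 J.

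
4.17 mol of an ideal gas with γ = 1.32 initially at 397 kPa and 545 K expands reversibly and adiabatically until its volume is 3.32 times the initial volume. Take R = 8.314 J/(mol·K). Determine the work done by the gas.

V₁ = nRT₁/P₁ = 4.17×8.314×545/397 = 47.6 L.
Adiabatic: TV^(γ−1) = const ⇒ T₂ = 545×(0.301)^0.320 = 371 K; PV^γ = const ⇒ P₂ = 81.4 kPa.
ΔU = nCvΔT = 4.17×26.0×(371−545) = -18800 J.
Q = 0 for an adiabatic process, so W = −ΔU = 18800 J.

18800 J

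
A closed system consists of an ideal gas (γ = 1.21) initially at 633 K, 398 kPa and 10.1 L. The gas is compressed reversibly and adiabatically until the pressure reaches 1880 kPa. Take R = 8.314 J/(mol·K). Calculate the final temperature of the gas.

829 K

Adiabatic: T₂/T₁ = (P₂/P₁)^((γ−1)/γ) ⇒ T₂ = 633×(4.72)^0.174 = 829 K; V₂ = 2.80 L.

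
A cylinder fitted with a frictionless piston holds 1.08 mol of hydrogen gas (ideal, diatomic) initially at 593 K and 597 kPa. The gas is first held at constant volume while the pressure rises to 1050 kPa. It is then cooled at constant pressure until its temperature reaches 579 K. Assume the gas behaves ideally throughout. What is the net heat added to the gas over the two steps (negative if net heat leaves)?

V₁ = nRT₁/P₁ = 1.08×8.314×593/597 = 8.92 L.
Step 1 — Isochoric: V stays 8.92 L; P/T = const ⇒ T₂ = 1040 K, P₂ = 1050 kPa.
W = 0 (no volume change).
ΔU = nCvΔT = 1.08×20.8×(1040−593) = 10100 J.
Q = ΔU = 10100 J.
State after step 1: P = 1050 kPa, V = 8.92 L, T = 1040 K.
Step 2 — Isobaric: P stays 1050 kPa; V/T = const ⇒ T₂ = 579 K, V₂ = 4.95 L.
W = PΔV = 1050×(4.95−8.92) kPa·L = -4170 J.
ΔU = nCvΔT = 1.08×20.8×(579−1040) = -10400 J.
Q = ΔU + W = nCpΔT = -14600 J.
Net over both steps: W = -4170 J, Q = -4480 J, ΔU = -314 J.

-4480 J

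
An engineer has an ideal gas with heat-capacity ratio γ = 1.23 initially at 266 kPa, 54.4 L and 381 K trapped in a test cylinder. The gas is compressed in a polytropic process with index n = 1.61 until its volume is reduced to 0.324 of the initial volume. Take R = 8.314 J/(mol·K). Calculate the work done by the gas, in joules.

n = P₁V₁/(RT₁) = 266×54.4/(8.314×381) = 4.57 mol.
Polytropic n=1.61: T₂ = T₁(V₁/V₂)^(n−1) = 381×(3.09)^0.61 = 758 K; P₂ = P₁(V₁/V₂)^n = 1630 kPa.
W = (P₁V₁−P₂V₂)/(n−1) = (266×54.4−1630×17.6)/0.61 = -23500 J.

-23500 J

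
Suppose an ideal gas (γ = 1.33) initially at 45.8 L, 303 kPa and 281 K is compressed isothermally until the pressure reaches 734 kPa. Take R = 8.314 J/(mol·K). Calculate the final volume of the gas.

Isothermal: T stays 281 K; PV = const ⇒ V₂ = 18.9 L, P₂ = 734 kPa.

18.9 L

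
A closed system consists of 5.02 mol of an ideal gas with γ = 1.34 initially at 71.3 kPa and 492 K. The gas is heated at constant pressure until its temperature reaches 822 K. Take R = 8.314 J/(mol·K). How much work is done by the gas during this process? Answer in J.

13800 J

V₁ = nRT₁/P₁ = 5.02×8.314×492/71.3 = 288 L.
Isobaric: P stays 71.3 kPa; V/T = const ⇒ T₂ = 822 K, V₂ = 481 L.
W = PΔV = 71.3×(481−288) kPa·L = 13800 J.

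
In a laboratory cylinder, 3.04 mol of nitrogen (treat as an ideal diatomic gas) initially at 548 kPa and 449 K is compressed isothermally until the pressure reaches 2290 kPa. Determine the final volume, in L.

V₁ = nRT₁/P₁ = 3.04×8.314×449/548 = 20.7 L.
Isothermal: T stays 449 K; PV = const ⇒ V₂ = 4.96 L, P₂ = 2290 kPa.

4.96 L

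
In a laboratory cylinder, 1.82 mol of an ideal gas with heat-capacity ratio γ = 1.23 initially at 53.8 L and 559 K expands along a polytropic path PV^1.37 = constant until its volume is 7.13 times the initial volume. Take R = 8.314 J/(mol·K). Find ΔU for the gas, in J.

-19000 J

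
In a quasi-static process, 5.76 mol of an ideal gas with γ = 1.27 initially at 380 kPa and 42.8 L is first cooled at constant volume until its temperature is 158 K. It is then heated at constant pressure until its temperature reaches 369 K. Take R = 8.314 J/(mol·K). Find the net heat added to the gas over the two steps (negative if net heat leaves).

T₁ = P₁V₁/(nR) = 380×42.8/(5.76×8.314) = 340 K.
Step 1 — Isochoric: V stays 42.8 L; P/T = const ⇒ T₂ = 158 K, P₂ = 177 kPa.
W = 0 (no volume change).
ΔU = nCvΔT = 5.76×30.8×(158−340) = -32200 J.
Q = ΔU = -32200 J.
State after step 1: P = 177 kPa, V = 42.8 L, T = 158 K.
Step 2 — Isobaric: P stays 177 kPa; V/T = const ⇒ T₂ = 369 K, V₂ = 100 L.
W = PΔV = 177×(100−42.8) kPa·L = 10100 J.
ΔU = nCvΔT = 5.76×30.8×(369−158) = 37400 J.
Q = ΔU + W = nCpΔT = 47500 J.
Net over both steps: W = 10100 J, Q = 15300 J, ΔU = 5210 J.

15300 J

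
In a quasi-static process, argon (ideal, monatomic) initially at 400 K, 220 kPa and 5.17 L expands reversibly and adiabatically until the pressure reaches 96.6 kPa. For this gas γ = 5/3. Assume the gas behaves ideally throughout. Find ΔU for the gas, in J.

-479 J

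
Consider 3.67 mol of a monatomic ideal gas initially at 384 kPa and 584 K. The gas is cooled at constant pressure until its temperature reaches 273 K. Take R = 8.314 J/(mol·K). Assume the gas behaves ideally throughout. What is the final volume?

21.7 L

V₁ = nRT₁/P₁ = 3.67×8.314×584/384 = 46.4 L.
Isobaric: P stays 384 kPa; V/T = const ⇒ T₂ = 273 K, V₂ = 21.7 L.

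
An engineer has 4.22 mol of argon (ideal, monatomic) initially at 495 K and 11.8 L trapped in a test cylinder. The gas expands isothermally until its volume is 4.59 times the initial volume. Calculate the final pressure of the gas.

P₁ = nRT₁/V₁ = 4.22×8.314×495/11.8 = 1470 kPa.
Isothermal: T stays 495 K; PV = const ⇒ V₂ = 54.2 L, P₂ = 321 kPa.

321 kPa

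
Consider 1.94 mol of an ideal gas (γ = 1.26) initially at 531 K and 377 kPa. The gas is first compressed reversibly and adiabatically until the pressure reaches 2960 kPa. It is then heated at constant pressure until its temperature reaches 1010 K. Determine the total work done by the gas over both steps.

-14300 J

V₁ = nRT₁/P₁ = 1.94×8.314×531/377 = 22.7 L.
Step 1 — Adiabatic: T₂/T₁ = (P₂/P₁)^((γ−1)/γ) ⇒ T₂ = 531×(7.85)^0.206 = 812 K; V₂ = 4.43 L.
ΔU = nCvΔT = 1.94×32.0×(812−531) = 17500 J.
Q = 0 for an adiabatic process, so W = −ΔU = -17500 J.
State after step 1: P = 2960 kPa, V = 4.43 L, T = 812 K.
Step 2 — Isobaric: P stays 2960 kPa; V/T = const ⇒ T₂ = 1010 K, V₂ = 5.50 L.
W = PΔV = 2960×(5.50−4.43) kPa·L = 3190 J.
ΔU = nCvΔT = 1.94×32.0×(1010−812) = 12300 J.
Q = ΔU + W = nCpΔT = 15400 J.
Net over both steps: W = -14300 J, Q = 15400 J, ΔU = 29700 J.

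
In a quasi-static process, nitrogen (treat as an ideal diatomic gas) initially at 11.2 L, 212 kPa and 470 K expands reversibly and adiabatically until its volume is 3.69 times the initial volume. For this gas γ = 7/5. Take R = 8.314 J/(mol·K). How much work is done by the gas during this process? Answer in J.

2410 J

n = P₁V₁/(RT₁) = 212×11.2/(8.314×470) = 0.608 mol.
Adiabatic: TV^(γ−1) = const ⇒ T₂ = 470×(0.271)^0.400 = 279 K; PV^γ = const ⇒ P₂ = 34.1 kPa.
ΔU = nCvΔT = 0.608×20.8×(279−470) = -2410 J.
Q = 0 for an adiabatic process, so W = −ΔU = 2410 J.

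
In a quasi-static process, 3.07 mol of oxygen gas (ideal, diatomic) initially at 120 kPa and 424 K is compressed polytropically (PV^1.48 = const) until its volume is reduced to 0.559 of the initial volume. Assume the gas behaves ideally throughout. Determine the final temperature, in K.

561 K

V₁ = nRT₁/P₁ = 3.07×8.314×424/120 = 90.2 L.
Polytropic n=1.48: T₂ = T₁(V₁/V₂)^(n−1) = 424×(1.79)^0.48 = 561 K; P₂ = P₁(V₁/V₂)^n = 284 kPa.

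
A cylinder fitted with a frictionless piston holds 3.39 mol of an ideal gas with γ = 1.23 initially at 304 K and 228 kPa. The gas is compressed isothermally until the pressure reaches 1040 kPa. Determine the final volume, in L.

8.24 L

V₁ = nRT₁/P₁ = 3.39×8.314×304/228 = 37.6 L.
Isothermal: T stays 304 K; PV = const ⇒ V₂ = 8.24 L, P₂ = 1040 kPa.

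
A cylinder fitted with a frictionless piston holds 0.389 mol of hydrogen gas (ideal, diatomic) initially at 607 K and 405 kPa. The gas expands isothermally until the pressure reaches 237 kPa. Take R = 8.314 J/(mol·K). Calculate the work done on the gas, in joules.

V₁ = nRT₁/P₁ = 0.389×8.314×607/405 = 4.85 L.
Isothermal: T stays 607 K; PV = const ⇒ V₂ = 8.28 L, P₂ = 237 kPa.
W = nRT ln(V₂/V₁) = 0.389×8.314×607×ln(1.71) = 1050 J.
Work done on the gas = −W_by = -1050 J.

-1050 J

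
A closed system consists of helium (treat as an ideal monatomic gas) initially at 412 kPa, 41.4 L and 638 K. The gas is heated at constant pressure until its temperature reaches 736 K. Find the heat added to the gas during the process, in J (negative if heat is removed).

6550 J

n = P₁V₁/(RT₁) = 412×41.4/(8.314×638) = 3.22 mol.
Isobaric: P stays 412 kPa; V/T = const ⇒ T₂ = 736 K, V₂ = 47.8 L.
W = PΔV = 412×(47.8−41.4) kPa·L = 2620 J.
ΔU = nCvΔT = 3.22×12.5×(736−638) = 3930 J.
Q = ΔU + W = nCpΔT = 6550 J.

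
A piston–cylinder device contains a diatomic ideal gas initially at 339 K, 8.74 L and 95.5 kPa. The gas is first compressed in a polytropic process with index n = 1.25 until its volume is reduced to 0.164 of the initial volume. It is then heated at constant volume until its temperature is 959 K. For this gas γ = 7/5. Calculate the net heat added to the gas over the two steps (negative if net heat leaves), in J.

n = P₁V₁/(RT₁) = 95.5×8.74/(8.314×339) = 0.296 mol.
Step 1 — Polytropic n=1.25: T₂ = T₁(V₁/V₂)^(n−1) = 339×(6.10)^0.25 = 533 K; P₂ = P₁(V₁/V₂)^n = 915 kPa.
W = (P₁V₁−P₂V₂)/(n−1) = (95.5×8.74−915×1.43)/0.25 = -1910 J.
ΔU = nCvΔT = 0.296×20.8×(533−339) = 1190 J.
Q = ΔU + W = -715 J.
State after step 1: P = 915 kPa, V = 1.43 L, T = 533 K.
Step 2 — Isochoric: V stays 1.43 L; P/T = const ⇒ T₂ = 959 K, P₂ = 1650 kPa.
W = 0 (no volume change).
ΔU = nCvΔT = 0.296×20.8×(959−533) = 2620 J.
Q = ΔU = 2620 J.
Net over both steps: W = -1910 J, Q = 1910 J, ΔU = 3820 J.

1910 J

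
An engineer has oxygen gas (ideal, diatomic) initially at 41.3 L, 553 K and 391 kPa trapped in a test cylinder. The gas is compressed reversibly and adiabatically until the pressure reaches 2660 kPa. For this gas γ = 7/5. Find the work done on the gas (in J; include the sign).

29400 J

n = P₁V₁/(RT₁) = 391×41.3/(8.314×553) = 3.51 mol.
Adiabatic: T₂/T₁ = (P₂/P₁)^((γ−1)/γ) ⇒ T₂ = 553×(6.80)^0.286 = 956 K; V₂ = 10.5 L.
ΔU = nCvΔT = 3.51×20.8×(956−553) = 29400 J.
Q = 0 for an adiabatic process, so W = −ΔU = -29400 J.
Work done on the gas = −W_by = 29400 J.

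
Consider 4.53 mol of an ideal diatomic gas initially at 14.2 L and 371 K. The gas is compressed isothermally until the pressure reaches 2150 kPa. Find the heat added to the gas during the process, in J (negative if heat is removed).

P₁ = nRT₁/V₁ = 4.53×8.314×371/14.2 = 984 kPa.
Isothermal: T stays 371 K; PV = const ⇒ V₂ = 6.50 L, P₂ = 2150 kPa.
ΔU = 0 (ideal gas, T constant).
W = nRT ln(V₂/V₁) = 4.53×8.314×371×ln(0.458) = -10900 J.
Q = ΔU + W = -10900 J.

-10900 J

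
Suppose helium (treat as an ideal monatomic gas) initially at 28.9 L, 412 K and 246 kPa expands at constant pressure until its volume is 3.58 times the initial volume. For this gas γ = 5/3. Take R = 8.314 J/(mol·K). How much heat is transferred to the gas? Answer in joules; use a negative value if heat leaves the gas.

n = P₁V₁/(RT₁) = 246×28.9/(8.314×412) = 2.08 mol.
Isobaric: P stays 246 kPa; V/T = const ⇒ T₂ = 1470 K, V₂ = 103 L.
W = PΔV = 246×(103−28.9) kPa·L = 18300 J.
ΔU = nCvΔT = 2.08×12.5×(1470−412) = 27500 J.
Q = ΔU + W = nCpΔT = 45900 J.

45900 J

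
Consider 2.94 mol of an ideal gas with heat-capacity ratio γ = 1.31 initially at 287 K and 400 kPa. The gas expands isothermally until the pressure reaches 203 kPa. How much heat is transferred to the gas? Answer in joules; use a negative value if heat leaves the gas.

4760 J

V₁ = nRT₁/P₁ = 2.94×8.314×287/400 = 17.5 L.
Isothermal: T stays 287 K; PV = const ⇒ V₂ = 34.6 L, P₂ = 203 kPa.
ΔU = 0 (ideal gas, T constant).
W = nRT ln(V₂/V₁) = 2.94×8.314×287×ln(1.97) = 4760 J.
Q = ΔU + W = 4760 J.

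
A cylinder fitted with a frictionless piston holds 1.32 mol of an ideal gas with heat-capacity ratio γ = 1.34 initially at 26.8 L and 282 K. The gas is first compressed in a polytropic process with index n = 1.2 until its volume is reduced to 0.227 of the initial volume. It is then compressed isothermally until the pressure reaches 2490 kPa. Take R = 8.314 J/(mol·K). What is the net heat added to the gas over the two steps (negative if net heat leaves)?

P₁ = nRT₁/V₁ = 1.32×8.314×282/26.8 = 115 kPa.
Step 1 — Polytropic n=1.2: T₂ = T₁(V₁/V₂)^(n−1) = 282×(4.41)^0.20 = 379 K; P₂ = P₁(V₁/V₂)^n = 684 kPa.
W = (P₁V₁−P₂V₂)/(n−1) = (115×26.8−684×6.08)/0.20 = -5340 J.
ΔU = nCvΔT = 1.32×24.5×(379−282) = 3140 J.
Q = ΔU + W = -2200 J.
State after step 1: P = 684 kPa, V = 6.08 L, T = 379 K.
Step 2 — Isothermal: T stays 379 K; PV = const ⇒ V₂ = 1.67 L, P₂ = 2490 kPa.
ΔU = 0 (ideal gas, T constant).
W = nRT ln(V₂/V₁) = 1.32×8.314×379×ln(0.275) = -5380 J.
Q = ΔU + W = -5380 J.
Net over both steps: W = -10700 J, Q = -7580 J, ΔU = 3140 J.

-7580 J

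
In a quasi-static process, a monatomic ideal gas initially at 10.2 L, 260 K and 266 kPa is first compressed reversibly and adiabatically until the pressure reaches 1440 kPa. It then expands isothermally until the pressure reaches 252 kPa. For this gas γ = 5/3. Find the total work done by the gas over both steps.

5370 J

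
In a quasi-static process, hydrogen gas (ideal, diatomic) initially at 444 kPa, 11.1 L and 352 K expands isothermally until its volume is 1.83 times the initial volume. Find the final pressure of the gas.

243 kPa

Isothermal: T stays 352 K; PV = const ⇒ V₂ = 20.3 L, P₂ = 243 kPa.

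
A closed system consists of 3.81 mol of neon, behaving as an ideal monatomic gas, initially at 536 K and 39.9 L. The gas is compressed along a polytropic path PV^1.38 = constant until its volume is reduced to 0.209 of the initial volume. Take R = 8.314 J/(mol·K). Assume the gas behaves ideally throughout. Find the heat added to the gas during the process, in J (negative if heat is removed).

P₁ = nRT₁/V₁ = 3.81×8.314×536/39.9 = 426 kPa.
Polytropic n=1.38: T₂ = T₁(V₁/V₂)^(n−1) = 536×(4.78)^0.38 = 972 K; P₂ = P₁(V₁/V₂)^n = 3690 kPa.
W = (P₁V₁−P₂V₂)/(n−1) = (426×39.9−3690×8.34)/0.38 = -36300 J.
ΔU = nCvΔT = 3.81×12.5×(972−536) = 20700 J.
Q = ΔU + W = -15600 J.

-15600 J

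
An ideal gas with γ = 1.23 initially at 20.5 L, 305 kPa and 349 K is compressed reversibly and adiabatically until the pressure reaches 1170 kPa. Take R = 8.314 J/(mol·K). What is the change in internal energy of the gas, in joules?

n = P₁V₁/(RT₁) = 305×20.5/(8.314×349) = 2.15 mol.
Adiabatic: T₂/T₁ = (P₂/P₁)^((γ−1)/γ) ⇒ T₂ = 349×(3.84)^0.187 = 449 K; V₂ = 6.87 L.
For an ideal gas ΔU = nCvΔT with Cv = R/(γ−1) = 36.1 J/(mol·K).
ΔU = 2.15×36.1×(449−349) = 7770 J.

7770 J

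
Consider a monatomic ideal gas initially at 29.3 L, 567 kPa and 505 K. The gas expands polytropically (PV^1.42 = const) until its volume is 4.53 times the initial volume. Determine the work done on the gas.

-18600 J

n = P₁V₁/(RT₁) = 567×29.3/(8.314×505) = 3.96 mol.
Polytropic n=1.42: T₂ = T₁(V₁/V₂)^(n−1) = 505×(0.221)^0.42 = 268 K; P₂ = P₁(V₁/V₂)^n = 66.4 kPa.
W = (P₁V₁−P₂V₂)/(n−1) = (567×29.3−66.4×133)/0.42 = 18600 J.
Work done on the gas = −W_by = -18600 J.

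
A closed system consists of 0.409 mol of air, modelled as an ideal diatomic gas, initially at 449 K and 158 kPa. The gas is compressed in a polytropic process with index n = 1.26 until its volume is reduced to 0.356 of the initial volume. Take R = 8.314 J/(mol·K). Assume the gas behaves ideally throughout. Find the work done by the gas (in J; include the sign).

V₁ = nRT₁/P₁ = 0.409×8.314×449/158 = 9.66 L.
Polytropic n=1.26: T₂ = T₁(V₁/V₂)^(n−1) = 449×(2.81)^0.26 = 587 K; P₂ = P₁(V₁/V₂)^n = 581 kPa.
W = (P₁V₁−P₂V₂)/(n−1) = (158×9.66−581×3.44)/0.26 = -1810 J.

-1810 J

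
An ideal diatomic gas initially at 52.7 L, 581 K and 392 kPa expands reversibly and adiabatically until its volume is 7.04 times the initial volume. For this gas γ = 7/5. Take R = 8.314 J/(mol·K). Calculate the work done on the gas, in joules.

n = P₁V₁/(RT₁) = 392×52.7/(8.314×581) = 4.28 mol.
Adiabatic: TV^(γ−1) = const ⇒ T₂ = 581×(0.142)^0.400 = 266 K; PV^γ = const ⇒ P₂ = 25.5 kPa.
ΔU = nCvΔT = 4.28×20.8×(266−581) = -28000 J.
Q = 0 for an adiabatic process, so W = −ΔU = 28000 J.
Work done on the gas = −W_by = -28000 J.

-28000 J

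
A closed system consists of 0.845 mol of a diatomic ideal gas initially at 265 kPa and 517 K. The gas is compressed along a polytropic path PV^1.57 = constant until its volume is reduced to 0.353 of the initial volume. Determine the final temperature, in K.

936 K

V₁ = nRT₁/P₁ = 0.845×8.314×517/265 = 13.7 L.
Polytropic n=1.57: T₂ = T₁(V₁/V₂)^(n−1) = 517×(2.83)^0.57 = 936 K; P₂ = P₁(V₁/V₂)^n = 1360 kPa.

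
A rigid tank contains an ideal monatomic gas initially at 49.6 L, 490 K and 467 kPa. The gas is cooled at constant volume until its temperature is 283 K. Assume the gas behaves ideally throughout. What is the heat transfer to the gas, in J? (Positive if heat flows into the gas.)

n = P₁V₁/(RT₁) = 467×49.6/(8.314×490) = 5.69 mol.
Isochoric: V stays 49.6 L; P/T = const ⇒ T₂ = 283 K, P₂ = 270 kPa.
W = 0 (no volume change).
ΔU = nCvΔT = 5.69×12.5×(283−490) = -14700 J.
Q = ΔU = -14700 J.

-14700 J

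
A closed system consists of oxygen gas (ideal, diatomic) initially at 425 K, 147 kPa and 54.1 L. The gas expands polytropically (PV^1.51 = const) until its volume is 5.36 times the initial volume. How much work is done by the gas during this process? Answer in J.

n = P₁V₁/(RT₁) = 147×54.1/(8.314×425) = 2.25 mol.
Polytropic n=1.51: T₂ = T₁(V₁/V₂)^(n−1) = 425×(0.187)^0.51 = 181 K; P₂ = P₁(V₁/V₂)^n = 11.6 kPa.
W = (P₁V₁−P₂V₂)/(n−1) = (147×54.1−11.6×290)/0.51 = 8970 J.

8970 J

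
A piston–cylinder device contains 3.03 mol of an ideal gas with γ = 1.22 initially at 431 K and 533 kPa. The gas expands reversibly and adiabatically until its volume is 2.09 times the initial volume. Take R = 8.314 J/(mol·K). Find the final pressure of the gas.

V₁ = nRT₁/P₁ = 3.03×8.314×431/533 = 20.4 L.
Adiabatic: TV^(γ−1) = const ⇒ T₂ = 431×(0.478)^0.220 = 366 K; PV^γ = const ⇒ P₂ = 217 kPa.

217 kPa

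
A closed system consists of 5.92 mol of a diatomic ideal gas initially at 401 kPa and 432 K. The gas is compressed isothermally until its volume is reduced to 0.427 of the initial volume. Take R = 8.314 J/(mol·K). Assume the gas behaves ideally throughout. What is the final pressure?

939 kPa

V₁ = nRT₁/P₁ = 5.92×8.314×432/401 = 53.0 L.
Isothermal: T stays 432 K; PV = const ⇒ V₂ = 22.6 L, P₂ = 939 kPa.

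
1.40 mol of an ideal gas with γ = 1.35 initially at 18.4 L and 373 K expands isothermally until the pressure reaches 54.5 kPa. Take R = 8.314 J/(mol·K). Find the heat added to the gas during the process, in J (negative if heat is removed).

6360 J

P₁ = nRT₁/V₁ = 1.40×8.314×373/18.4 = 236 kPa.
Isothermal: T stays 373 K; PV = const ⇒ V₂ = 79.7 L, P₂ = 54.5 kPa.
ΔU = 0 (ideal gas, T constant).
W = nRT ln(V₂/V₁) = 1.40×8.314×373×ln(4.33) = 6360 J.
Q = ΔU + W = 6360 J.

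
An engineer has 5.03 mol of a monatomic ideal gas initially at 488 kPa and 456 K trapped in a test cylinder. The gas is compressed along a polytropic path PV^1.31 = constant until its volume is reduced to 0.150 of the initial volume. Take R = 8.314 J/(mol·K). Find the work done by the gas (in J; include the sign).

-49200 J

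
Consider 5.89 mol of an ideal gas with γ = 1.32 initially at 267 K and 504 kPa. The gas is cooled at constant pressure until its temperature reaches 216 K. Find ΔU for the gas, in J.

-7800 J

V₁ = nRT₁/P₁ = 5.89×8.314×267/504 = 25.9 L.
Isobaric: P stays 504 kPa; V/T = const ⇒ T₂ = 216 K, V₂ = 21.0 L.
For an ideal gas ΔU = nCvΔT with Cv = R/(γ−1) = 26.0 J/(mol·K).
ΔU = 5.89×26.0×(216−267) = -7800 J.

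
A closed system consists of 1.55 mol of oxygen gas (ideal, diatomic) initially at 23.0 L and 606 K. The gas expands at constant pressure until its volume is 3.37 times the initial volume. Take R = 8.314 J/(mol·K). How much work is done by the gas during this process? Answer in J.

18500 J

P₁ = nRT₁/V₁ = 1.55×8.314×606/23.0 = 340 kPa.
Isobaric: P stays 340 kPa; V/T = const ⇒ T₂ = 2040 K, V₂ = 77.5 L.
W = PΔV = 340×(77.5−23.0) kPa·L = 18500 J.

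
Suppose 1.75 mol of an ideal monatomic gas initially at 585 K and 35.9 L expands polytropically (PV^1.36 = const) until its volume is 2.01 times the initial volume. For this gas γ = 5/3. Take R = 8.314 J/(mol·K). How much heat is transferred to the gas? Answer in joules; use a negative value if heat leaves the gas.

2420 J

P₁ = nRT₁/V₁ = 1.75×8.314×585/35.9 = 237 kPa.
Polytropic n=1.36: T₂ = T₁(V₁/V₂)^(n−1) = 585×(0.498)^0.36 = 455 K; P₂ = P₁(V₁/V₂)^n = 91.7 kPa.
W = (P₁V₁−P₂V₂)/(n−1) = (237×35.9−91.7×72.2)/0.36 = 5250 J.
ΔU = nCvΔT = 1.75×12.5×(455−585) = -2840 J.
Q = ΔU + W = 2420 J.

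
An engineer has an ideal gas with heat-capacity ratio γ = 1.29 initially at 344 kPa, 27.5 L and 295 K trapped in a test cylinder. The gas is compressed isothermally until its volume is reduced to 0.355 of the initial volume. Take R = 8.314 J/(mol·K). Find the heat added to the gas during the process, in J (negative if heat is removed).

-9800 J

n = P₁V₁/(RT₁) = 344×27.5/(8.314×295) = 3.86 mol.
Isothermal: T stays 295 K; PV = const ⇒ V₂ = 9.76 L, P₂ = 969 kPa.
ΔU = 0 (ideal gas, T constant).
W = nRT ln(V₂/V₁) = 3.86×8.314×295×ln(0.355) = -9800 J.
Q = ΔU + W = -9800 J.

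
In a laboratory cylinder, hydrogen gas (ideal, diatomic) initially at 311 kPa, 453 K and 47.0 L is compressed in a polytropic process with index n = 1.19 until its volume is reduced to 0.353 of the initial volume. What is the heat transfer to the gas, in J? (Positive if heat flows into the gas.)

-8840 J

n = P₁V₁/(RT₁) = 311×47.0/(8.314×453) = 3.88 mol.
Polytropic n=1.19: T₂ = T₁(V₁/V₂)^(n−1) = 453×(2.83)^0.19 = 552 K; P₂ = P₁(V₁/V₂)^n = 1070 kPa.
W = (P₁V₁−P₂V₂)/(n−1) = (311×47.0−1070×16.6)/0.19 = -16800 J.
ΔU = nCvΔT = 3.88×20.8×(552−453) = 7990 J.
Q = ΔU + W = -8840 J.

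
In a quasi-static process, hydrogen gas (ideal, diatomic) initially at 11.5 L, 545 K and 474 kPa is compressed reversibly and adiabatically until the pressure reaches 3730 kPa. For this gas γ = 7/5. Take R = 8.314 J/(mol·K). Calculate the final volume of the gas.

2.63 L

Adiabatic: T₂/T₁ = (P₂/P₁)^((γ−1)/γ) ⇒ T₂ = 545×(7.87)^0.286 = 983 K; V₂ = 2.63 L.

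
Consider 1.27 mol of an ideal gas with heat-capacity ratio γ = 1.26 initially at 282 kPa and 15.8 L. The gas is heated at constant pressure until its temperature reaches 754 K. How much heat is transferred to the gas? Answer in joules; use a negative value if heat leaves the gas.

17000 J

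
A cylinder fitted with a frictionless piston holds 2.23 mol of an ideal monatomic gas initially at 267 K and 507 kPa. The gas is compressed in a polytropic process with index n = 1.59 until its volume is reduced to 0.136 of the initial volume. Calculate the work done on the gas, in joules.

V₁ = nRT₁/P₁ = 2.23×8.314×267/507 = 9.76 L.
Polytropic n=1.59: T₂ = T₁(V₁/V₂)^(n−1) = 267×(7.35)^0.59 = 866 K; P₂ = P₁(V₁/V₂)^n = 12100 kPa.
W = (P₁V₁−P₂V₂)/(n−1) = (507×9.76−12100×1.33)/0.59 = -18800 J.
Work done on the gas = −W_by = 18800 J.

18800 J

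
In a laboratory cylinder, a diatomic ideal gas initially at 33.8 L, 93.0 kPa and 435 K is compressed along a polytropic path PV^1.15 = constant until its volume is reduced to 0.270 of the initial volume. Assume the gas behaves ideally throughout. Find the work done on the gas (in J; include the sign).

4550 J

n = P₁V₁/(RT₁) = 93.0×33.8/(8.314×435) = 0.869 mol.
Polytropic n=1.15: T₂ = T₁(V₁/V₂)^(n−1) = 435×(3.70)^0.15 = 529 K; P₂ = P₁(V₁/V₂)^n = 419 kPa.
W = (P₁V₁−P₂V₂)/(n−1) = (93.0×33.8−419×9.13)/0.15 = -4550 J.
Work done on the gas = −W_by = 4550 J.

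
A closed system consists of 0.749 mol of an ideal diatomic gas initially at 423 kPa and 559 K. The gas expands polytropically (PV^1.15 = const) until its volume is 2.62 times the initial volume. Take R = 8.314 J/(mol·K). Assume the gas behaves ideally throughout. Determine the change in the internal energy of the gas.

-1170 J

V₁ = nRT₁/P₁ = 0.749×8.314×559/423 = 8.23 L.
Polytropic n=1.15: T₂ = T₁(V₁/V₂)^(n−1) = 559×(0.382)^0.15 = 484 K; P₂ = P₁(V₁/V₂)^n = 140 kPa.
For an ideal gas ΔU = nCvΔT with Cv = (5/2)R = 20.8 J/(mol·K).
ΔU = 0.749×20.8×(484−559) = -1170 J.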